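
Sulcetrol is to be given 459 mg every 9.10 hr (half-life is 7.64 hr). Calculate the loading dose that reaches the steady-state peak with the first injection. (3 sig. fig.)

817 mg

k = ln 2 / 7.64 = 0.09073 hr⁻¹
Accumulation ratio R = 1 / (1 − e^(−kτ)) = 1 / (1 − e^(−0.09073×9.10)) = 1 / (1 − 0.4380) = 1.779
Loading dose = maintenance dose × R = 459 × 1.779 ≈ 817 mg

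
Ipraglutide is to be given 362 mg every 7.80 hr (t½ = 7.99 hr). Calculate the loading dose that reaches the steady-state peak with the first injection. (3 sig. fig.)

736 mg

k = ln 2 / 7.99 = 0.08675 hr⁻¹
Accumulation ratio R = 1 / (1 − e^(−kτ)) = 1 / (1 − e^(−0.08675×7.80)) = 1 / (1 − 0.5083) = 2.034
Loading dose = maintenance dose × R = 362 × 2.034 ≈ 736 mg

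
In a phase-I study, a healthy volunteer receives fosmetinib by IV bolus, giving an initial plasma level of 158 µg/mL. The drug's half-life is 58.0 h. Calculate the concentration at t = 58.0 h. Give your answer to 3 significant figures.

79.0 µg/mL

k = ln 2 / 58.0 = 0.01195 h⁻¹
C(t) = C₀ e^(−kt) = 158 × e^(−0.01195 × 58.0) = 158 × e^(−0.6931) = 158 × 0.5000 ≈ 79.0 µg/mL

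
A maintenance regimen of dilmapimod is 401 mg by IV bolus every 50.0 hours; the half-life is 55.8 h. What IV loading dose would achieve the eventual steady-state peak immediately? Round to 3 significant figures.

k = ln 2 / 55.8 = 0.01242 h⁻¹
Accumulation ratio R = 1 / (1 − e^(−kτ)) = 1 / (1 − e^(−0.01242×50.0)) = 1 / (1 − 0.5374) = 2.161
Loading dose = maintenance dose × R = 401 × 2.161 ≈ 867 mg

867 mg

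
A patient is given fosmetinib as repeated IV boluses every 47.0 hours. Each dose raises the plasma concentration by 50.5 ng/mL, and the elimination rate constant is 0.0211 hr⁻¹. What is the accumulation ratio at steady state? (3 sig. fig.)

1.59

Fraction remaining after one interval: e^(−kτ) = e^(−0.02110 × 47.0) = 0.3709
R = 1 / (1 − 0.3709) = 1 / 0.6291 ≈ 1.59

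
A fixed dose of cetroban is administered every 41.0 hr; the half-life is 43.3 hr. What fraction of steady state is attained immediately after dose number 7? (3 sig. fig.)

0.990

k = ln 2 / 43.3 = 0.01601 hr⁻¹
f_n = 1 − e^(−nkτ) = 1 − e^(−7 × 0.01601 × 41.0) = 1 − e^(−4.594) = 1 − 0.01011 ≈ 0.990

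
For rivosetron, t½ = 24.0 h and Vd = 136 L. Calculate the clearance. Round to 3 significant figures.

3.93 L/h

k = ln 2 / t½ = ln 2 / 24.0 = 0.02888 h⁻¹
CL = k · V = 0.02888 × 136 ≈ 3.93 L/h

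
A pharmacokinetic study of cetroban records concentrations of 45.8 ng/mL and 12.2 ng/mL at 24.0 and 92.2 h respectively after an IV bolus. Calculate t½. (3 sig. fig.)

35.7 hours

k = ln(C₁/C₂) / (t₂ − t₁) = ln(45.8/12.2) / (92.2 − 24.0)
  = 1.323 / 68.20 = 0.01940 h⁻¹
t½ = ln 2 / k = ln 2 / 0.01940 ≈ 35.7 hours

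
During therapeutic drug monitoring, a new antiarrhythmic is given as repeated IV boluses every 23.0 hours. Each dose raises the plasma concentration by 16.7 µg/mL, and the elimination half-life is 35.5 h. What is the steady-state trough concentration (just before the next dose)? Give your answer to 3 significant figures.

k = ln 2 / 35.5 = 0.01953 h⁻¹
Fraction remaining after one interval: e^(−kτ) = e^(−0.01953 × 23.0) = 0.6382
R = 1 / (1 − 0.6382) = 2.764
Css,max = 16.7 × 2.764 = 46.16 µg/mL
Css,min = Css,max × e^(−kτ) = 46.16 × 0.6382 ≈ 29.5 µg/mL

29.5 µg/mL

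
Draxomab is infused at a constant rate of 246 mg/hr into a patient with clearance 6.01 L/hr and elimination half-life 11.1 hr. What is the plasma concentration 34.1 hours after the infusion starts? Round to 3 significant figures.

36.1 mg/L

Css = rate / CL = 246 / 6.01 = 40.93 mg/L
k = ln 2 / 11.1 = 0.06245 hr⁻¹
C(t) = Css (1 − e^(−kt)) = 40.93 × (1 − e^(−2.129)) = 40.93 × 0.8811 ≈ 36.1 mg/L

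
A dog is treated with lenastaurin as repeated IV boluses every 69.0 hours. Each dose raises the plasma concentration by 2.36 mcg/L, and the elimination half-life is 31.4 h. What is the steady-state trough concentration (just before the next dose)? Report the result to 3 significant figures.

k = ln 2 / 31.4 = 0.02207 h⁻¹
Fraction remaining after one interval: e^(−kτ) = e^(−0.02207 × 69.0) = 0.2180
R = 1 / (1 − 0.2180) = 1.279
Css,max = 2.36 × 1.279 = 3.018 mcg/L
Css,min = Css,max × e^(−kτ) = 3.018 × 0.2180 ≈ 0.658 mcg/L

0.658 mcg/L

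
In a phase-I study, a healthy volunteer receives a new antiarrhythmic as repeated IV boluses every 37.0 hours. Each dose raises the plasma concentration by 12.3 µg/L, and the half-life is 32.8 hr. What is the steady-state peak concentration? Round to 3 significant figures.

k = ln 2 / 32.8 = 0.02113 hr⁻¹
Fraction remaining after one interval: e^(−kτ) = e^(−0.02113 × 37.0) = 0.4575
R = 1 / (1 − 0.4575) = 1.843
Css,max = 12.3 × 1.843 ≈ 22.7 µg/L

22.7 µg/L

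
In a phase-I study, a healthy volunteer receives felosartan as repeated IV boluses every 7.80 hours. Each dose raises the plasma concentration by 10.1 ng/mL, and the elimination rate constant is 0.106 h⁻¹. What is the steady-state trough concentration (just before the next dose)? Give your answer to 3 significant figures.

Fraction remaining after one interval: e^(−kτ) = e^(−0.1060 × 7.80) = 0.4374
R = 1 / (1 − 0.4374) = 1.778
Css,max = 10.1 × 1.778 = 17.95 ng/mL
Css,min = Css,max × e^(−kτ) = 17.95 × 0.4374 ≈ 7.85 ng/mL

7.85 ng/mL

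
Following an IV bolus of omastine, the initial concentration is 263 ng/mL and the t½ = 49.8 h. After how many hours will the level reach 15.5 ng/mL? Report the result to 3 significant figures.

203 hours

k = ln 2 / 49.8 = 0.01392 h⁻¹
C(t) = C₀ e^(−kt)  ⇒  t = ln(C₀/C) / k
t = ln(263/15.5) / 0.01392 = 2.831 / 0.01392 ≈ 203 hours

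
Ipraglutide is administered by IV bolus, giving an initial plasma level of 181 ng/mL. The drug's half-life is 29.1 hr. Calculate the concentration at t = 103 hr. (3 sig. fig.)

k = ln 2 / 29.1 = 0.02382 hr⁻¹
C(t) = C₀ e^(−kt) = 181 × e^(−0.02382 × 103) = 181 × e^(−2.453) = 181 × 0.08600 ≈ 15.6 ng/mL

15.6 ng/mL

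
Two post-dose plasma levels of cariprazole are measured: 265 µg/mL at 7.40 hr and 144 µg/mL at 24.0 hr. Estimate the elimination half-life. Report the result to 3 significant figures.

k = ln(C₁/C₂) / (t₂ − t₁) = ln(265/144) / (24.0 − 7.40)
  = 0.6099 / 16.60 = 0.03674 hr⁻¹
t½ = ln 2 / k = ln 2 / 0.03674 ≈ 18.9 hours

18.9 hours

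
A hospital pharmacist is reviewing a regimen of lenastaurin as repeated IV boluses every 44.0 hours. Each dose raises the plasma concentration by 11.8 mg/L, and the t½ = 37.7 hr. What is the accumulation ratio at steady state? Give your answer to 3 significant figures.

1.80

k = ln 2 / 37.7 = 0.01839 hr⁻¹
Fraction remaining after one interval: e^(−kτ) = e^(−0.01839 × 44.0) = 0.4453
R = 1 / (1 − 0.4453) = 1 / 0.5547 ≈ 1.80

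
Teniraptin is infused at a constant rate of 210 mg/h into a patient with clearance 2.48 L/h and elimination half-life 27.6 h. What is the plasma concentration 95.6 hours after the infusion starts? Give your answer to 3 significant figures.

77.0 µg/mL

Css = rate / CL = 210 / 2.48 = 84.68 µg/mL
k = ln 2 / 27.6 = 0.02511 h⁻¹
C(t) = Css (1 − e^(−kt)) = 84.68 × (1 − e^(−2.401)) = 84.68 × 0.9094 ≈ 77.0 µg/mL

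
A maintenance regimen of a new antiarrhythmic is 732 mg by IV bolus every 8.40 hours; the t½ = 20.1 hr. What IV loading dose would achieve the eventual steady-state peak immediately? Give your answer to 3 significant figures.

2910 mg

k = ln 2 / 20.1 = 0.03448 hr⁻¹
Accumulation ratio R = 1 / (1 − e^(−kτ)) = 1 / (1 − e^(−0.03448×8.40)) = 1 / (1 − 0.7485) = 3.976
Loading dose = maintenance dose × R = 732 × 3.976 ≈ 2910 mg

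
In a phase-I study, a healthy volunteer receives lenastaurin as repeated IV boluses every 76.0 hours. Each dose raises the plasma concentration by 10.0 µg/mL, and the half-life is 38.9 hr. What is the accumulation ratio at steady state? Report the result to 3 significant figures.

1.35

k = ln 2 / 38.9 = 0.01782 hr⁻¹
Fraction remaining after one interval: e^(−kτ) = e^(−0.01782 × 76.0) = 0.2581
R = 1 / (1 − 0.2581) = 1 / 0.7419 ≈ 1.35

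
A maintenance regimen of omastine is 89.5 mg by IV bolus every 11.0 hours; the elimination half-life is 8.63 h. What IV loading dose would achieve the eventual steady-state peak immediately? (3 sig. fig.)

k = ln 2 / 8.63 = 0.08032 h⁻¹
Accumulation ratio R = 1 / (1 − e^(−kτ)) = 1 / (1 − e^(−0.08032×11.0)) = 1 / (1 − 0.4133) = 1.705
Loading dose = maintenance dose × R = 89.5 × 1.705 ≈ 153 mg

153 mg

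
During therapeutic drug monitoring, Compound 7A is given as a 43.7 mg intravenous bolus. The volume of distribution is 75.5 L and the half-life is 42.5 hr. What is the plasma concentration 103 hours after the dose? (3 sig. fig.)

C₀ = dose / V = 43.7 / 75.5 = 0.5788 µg/mL
k = ln 2 / 42.5 = 0.01631 hr⁻¹
C(t) = C₀ e^(−kt) = 0.5788 × e^(−0.01631 × 103) = 0.5788 × e^(−1.680) = 0.5788 × 0.1864 ≈ 0.108 µg/mL

0.108 µg/mL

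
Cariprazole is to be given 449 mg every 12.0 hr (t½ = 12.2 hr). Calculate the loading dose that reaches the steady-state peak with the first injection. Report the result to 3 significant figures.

908 mg

k = ln 2 / 12.2 = 0.05682 hr⁻¹
Accumulation ratio R = 1 / (1 − e^(−kτ)) = 1 / (1 − e^(−0.05682×12.0)) = 1 / (1 − 0.5057) = 2.023
Loading dose = maintenance dose × R = 449 × 2.023 ≈ 908 mg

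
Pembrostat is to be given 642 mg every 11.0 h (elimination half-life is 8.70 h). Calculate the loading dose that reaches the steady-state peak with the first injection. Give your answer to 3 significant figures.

1100 mg

k = ln 2 / 8.70 = 0.07967 h⁻¹
Accumulation ratio R = 1 / (1 − e^(−kτ)) = 1 / (1 − e^(−0.07967×11.0)) = 1 / (1 − 0.4163) = 1.713
Loading dose = maintenance dose × R = 642 × 1.713 ≈ 1100 mg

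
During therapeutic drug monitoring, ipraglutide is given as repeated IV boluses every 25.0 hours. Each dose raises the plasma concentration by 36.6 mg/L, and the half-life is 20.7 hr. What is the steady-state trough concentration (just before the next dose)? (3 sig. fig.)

27.9 mg/L

k = ln 2 / 20.7 = 0.03349 hr⁻¹
Fraction remaining after one interval: e^(−kτ) = e^(−0.03349 × 25.0) = 0.4329
R = 1 / (1 − 0.4329) = 1.764
Css,max = 36.6 × 1.764 = 64.54 mg/L
Css,min = Css,max × e^(−kτ) = 64.54 × 0.4329 ≈ 27.9 mg/L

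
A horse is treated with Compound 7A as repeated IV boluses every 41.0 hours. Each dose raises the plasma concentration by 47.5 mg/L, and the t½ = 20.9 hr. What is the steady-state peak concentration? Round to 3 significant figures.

k = ln 2 / 20.9 = 0.03316 hr⁻¹
Fraction remaining after one interval: e^(−kτ) = e^(−0.03316 × 41.0) = 0.2567
R = 1 / (1 − 0.2567) = 1.345
Css,max = 47.5 × 1.345 ≈ 63.9 mg/L

63.9 mg/L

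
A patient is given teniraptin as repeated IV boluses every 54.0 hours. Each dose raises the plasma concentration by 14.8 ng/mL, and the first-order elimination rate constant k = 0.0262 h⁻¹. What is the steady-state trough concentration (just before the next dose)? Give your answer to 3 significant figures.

Fraction remaining after one interval: e^(−kτ) = e^(−0.02620 × 54.0) = 0.2430
R = 1 / (1 − 0.2430) = 1.321
Css,max = 14.8 × 1.321 = 19.55 ng/mL
Css,min = Css,max × e^(−kτ) = 19.55 × 0.2430 ≈ 4.75 ng/mL

4.75 ng/mL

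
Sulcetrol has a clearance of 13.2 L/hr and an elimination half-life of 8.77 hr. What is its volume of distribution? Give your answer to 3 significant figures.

k = ln 2 / t½ = ln 2 / 8.77 = 0.07904 hr⁻¹
V = CL / k = 13.2 / 0.07904 ≈ 167 L

167 L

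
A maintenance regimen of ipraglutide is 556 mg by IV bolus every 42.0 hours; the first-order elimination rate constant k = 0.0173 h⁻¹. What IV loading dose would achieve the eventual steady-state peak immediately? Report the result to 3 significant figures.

Accumulation ratio R = 1 / (1 − e^(−kτ)) = 1 / (1 − e^(−0.01730×42.0)) = 1 / (1 − 0.4836) = 1.936
Loading dose = maintenance dose × R = 556 × 1.936 ≈ 1080 mg

1080 mg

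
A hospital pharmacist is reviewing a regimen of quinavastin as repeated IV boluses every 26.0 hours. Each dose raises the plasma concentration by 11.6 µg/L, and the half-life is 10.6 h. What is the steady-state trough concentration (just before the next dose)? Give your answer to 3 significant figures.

k = ln 2 / 10.6 = 0.06539 h⁻¹
Fraction remaining after one interval: e^(−kτ) = e^(−0.06539 × 26.0) = 0.1827
R = 1 / (1 − 0.1827) = 1.223
Css,max = 11.6 × 1.223 = 14.19 µg/L
Css,min = Css,max × e^(−kτ) = 14.19 × 0.1827 ≈ 2.59 µg/L

2.59 µg/L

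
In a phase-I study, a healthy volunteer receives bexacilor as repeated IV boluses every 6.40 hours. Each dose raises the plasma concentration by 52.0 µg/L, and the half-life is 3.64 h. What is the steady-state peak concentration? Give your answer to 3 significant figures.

k = ln 2 / 3.64 = 0.1904 h⁻¹
Fraction remaining after one interval: e^(−kτ) = e^(−0.1904 × 6.40) = 0.2956
R = 1 / (1 − 0.2956) = 1.420
Css,max = 52.0 × 1.420 ≈ 73.8 µg/L

73.8 µg/L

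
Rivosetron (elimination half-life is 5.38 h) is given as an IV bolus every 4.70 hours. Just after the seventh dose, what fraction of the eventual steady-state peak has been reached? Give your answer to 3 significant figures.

k = ln 2 / 5.38 = 0.1288 h⁻¹
f_n = 1 − e^(−nkτ) = 1 − e^(−7 × 0.1288 × 4.70) = 1 − e^(−4.239) = 1 − 0.01443 ≈ 0.986

0.986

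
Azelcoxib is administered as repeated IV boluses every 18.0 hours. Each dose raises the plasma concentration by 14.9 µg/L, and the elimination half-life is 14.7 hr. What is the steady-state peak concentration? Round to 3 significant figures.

k = ln 2 / 14.7 = 0.04715 hr⁻¹
Fraction remaining after one interval: e^(−kτ) = e^(−0.04715 × 18.0) = 0.4279
R = 1 / (1 − 0.4279) = 1.748
Css,max = 14.9 × 1.748 ≈ 26.0 µg/L

26.0 µg/L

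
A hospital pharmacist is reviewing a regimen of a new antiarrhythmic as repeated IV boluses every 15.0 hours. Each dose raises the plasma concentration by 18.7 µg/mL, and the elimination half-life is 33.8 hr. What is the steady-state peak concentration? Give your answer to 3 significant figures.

k = ln 2 / 33.8 = 0.02051 hr⁻¹
Fraction remaining after one interval: e^(−kτ) = e^(−0.02051 × 15.0) = 0.7352
R = 1 / (1 − 0.7352) = 3.776
Css,max = 18.7 × 3.776 ≈ 70.6 µg/mL

70.6 µg/mL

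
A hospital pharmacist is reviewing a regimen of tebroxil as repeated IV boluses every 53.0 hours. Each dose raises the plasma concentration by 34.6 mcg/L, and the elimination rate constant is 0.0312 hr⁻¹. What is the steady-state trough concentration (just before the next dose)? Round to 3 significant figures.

8.19 mcg/L

Fraction remaining after one interval: e^(−kτ) = e^(−0.03120 × 53.0) = 0.1914
R = 1 / (1 − 0.1914) = 1.237
Css,max = 34.6 × 1.237 = 42.79 mcg/L
Css,min = Css,max × e^(−kτ) = 42.79 × 0.1914 ≈ 8.19 mcg/L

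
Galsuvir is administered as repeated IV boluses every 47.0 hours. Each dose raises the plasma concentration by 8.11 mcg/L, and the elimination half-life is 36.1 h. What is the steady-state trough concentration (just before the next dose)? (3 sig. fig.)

5.53 mcg/L

k = ln 2 / 36.1 = 0.01920 h⁻¹
Fraction remaining after one interval: e^(−kτ) = e^(−0.01920 × 47.0) = 0.4056
R = 1 / (1 − 0.4056) = 1.682
Css,max = 8.11 × 1.682 = 13.64 mcg/L
Css,min = Css,max × e^(−kτ) = 13.64 × 0.4056 ≈ 5.53 mcg/L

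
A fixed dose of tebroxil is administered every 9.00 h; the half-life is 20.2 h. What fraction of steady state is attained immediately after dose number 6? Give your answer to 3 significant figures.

k = ln 2 / 20.2 = 0.03431 h⁻¹
f_n = 1 − e^(−nkτ) = 1 − e^(−6 × 0.03431 × 9.00) = 1 − e^(−1.853) = 1 − 0.1568 ≈ 0.843

0.843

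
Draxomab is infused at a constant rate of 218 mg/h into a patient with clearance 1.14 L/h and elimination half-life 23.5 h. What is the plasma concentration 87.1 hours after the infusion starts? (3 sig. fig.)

177 mg/L

Css = rate / CL = 218 / 1.14 = 191.2 mg/L
k = ln 2 / 23.5 = 0.02950 h⁻¹
C(t) = Css (1 − e^(−kt)) = 191.2 × (1 − e^(−2.569)) = 191.2 × 0.9234 ≈ 177 mg/L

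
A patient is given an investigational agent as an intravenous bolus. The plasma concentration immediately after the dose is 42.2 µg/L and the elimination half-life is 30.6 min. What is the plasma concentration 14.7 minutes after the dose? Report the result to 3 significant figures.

30.2 µg/L

k = ln 2 / 30.6 = 0.02265 min⁻¹
C(t) = C₀ e^(−kt) = 42.2 × e^(−0.02265 × 14.7) = 42.2 × e^(−0.3330) = 42.2 × 0.7168 ≈ 30.2 µg/L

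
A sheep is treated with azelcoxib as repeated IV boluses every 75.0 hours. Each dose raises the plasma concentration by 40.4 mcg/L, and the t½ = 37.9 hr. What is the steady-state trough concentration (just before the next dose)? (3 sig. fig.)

13.7 mcg/L

k = ln 2 / 37.9 = 0.01829 hr⁻¹
Fraction remaining after one interval: e^(−kτ) = e^(−0.01829 × 75.0) = 0.2537
R = 1 / (1 − 0.2537) = 1.340
Css,max = 40.4 × 1.340 = 54.13 mcg/L
Css,min = Css,max × e^(−kτ) = 54.13 × 0.2537 ≈ 13.7 mcg/L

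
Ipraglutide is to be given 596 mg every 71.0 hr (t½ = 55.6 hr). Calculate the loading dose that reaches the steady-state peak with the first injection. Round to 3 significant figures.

1010 mg

k = ln 2 / 55.6 = 0.01247 hr⁻¹
Accumulation ratio R = 1 / (1 − e^(−kτ)) = 1 / (1 − e^(−0.01247×71.0)) = 1 / (1 − 0.4127) = 1.703
Loading dose = maintenance dose × R = 596 × 1.703 ≈ 1010 mg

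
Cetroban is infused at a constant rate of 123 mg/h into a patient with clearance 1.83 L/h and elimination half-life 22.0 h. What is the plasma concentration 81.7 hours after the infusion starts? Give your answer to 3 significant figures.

62.1 µg/mL

Css = rate / CL = 123 / 1.83 = 67.21 µg/mL
k = ln 2 / 22.0 = 0.03151 h⁻¹
C(t) = Css (1 − e^(−kt)) = 67.21 × (1 − e^(−2.574)) = 67.21 × 0.9238 ≈ 62.1 µg/mL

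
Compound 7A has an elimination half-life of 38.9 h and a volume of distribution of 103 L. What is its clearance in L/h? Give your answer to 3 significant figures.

1.84 L/h

k = ln 2 / t½ = ln 2 / 38.9 = 0.01782 h⁻¹
CL = k · V = 0.01782 × 103 ≈ 1.84 L/h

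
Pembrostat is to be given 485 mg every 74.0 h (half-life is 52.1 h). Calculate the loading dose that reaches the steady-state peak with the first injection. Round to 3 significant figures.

k = ln 2 / 52.1 = 0.01330 h⁻¹
Accumulation ratio R = 1 / (1 − e^(−kτ)) = 1 / (1 − e^(−0.01330×74.0)) = 1 / (1 − 0.3736) = 1.596
Loading dose = maintenance dose × R = 485 × 1.596 ≈ 774 mg

774 mg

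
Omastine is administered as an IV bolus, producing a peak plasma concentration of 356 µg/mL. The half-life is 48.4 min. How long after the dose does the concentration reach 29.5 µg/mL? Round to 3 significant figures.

k = ln 2 / 48.4 = 0.01432 min⁻¹
C(t) = C₀ e^(−kt)  ⇒  t = ln(C₀/C) / k
t = ln(356/29.5) / 0.01432 = 2.491 / 0.01432 ≈ 174 minutes

174 minutes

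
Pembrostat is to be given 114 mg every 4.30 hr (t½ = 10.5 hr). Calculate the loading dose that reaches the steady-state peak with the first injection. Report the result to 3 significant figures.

k = ln 2 / 10.5 = 0.06601 hr⁻¹
Accumulation ratio R = 1 / (1 − e^(−kτ)) = 1 / (1 − e^(−0.06601×4.30)) = 1 / (1 − 0.7529) = 4.046
Loading dose = maintenance dose × R = 114 × 4.046 ≈ 461 mg

461 mg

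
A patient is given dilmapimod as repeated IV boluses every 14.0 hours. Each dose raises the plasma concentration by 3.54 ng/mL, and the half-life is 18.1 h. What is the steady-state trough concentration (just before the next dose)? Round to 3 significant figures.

4.99 ng/mL

k = ln 2 / 18.1 = 0.03830 h⁻¹
Fraction remaining after one interval: e^(−kτ) = e^(−0.03830 × 14.0) = 0.5850
R = 1 / (1 − 0.5850) = 2.410
Css,max = 3.54 × 2.410 = 8.530 ng/mL
Css,min = Css,max × e^(−kτ) = 8.530 × 0.5850 ≈ 4.99 ng/mL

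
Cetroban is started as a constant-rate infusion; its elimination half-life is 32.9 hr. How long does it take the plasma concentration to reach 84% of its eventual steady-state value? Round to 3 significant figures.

k = ln 2 / 32.9 = 0.02107 hr⁻¹
f = 1 − e^(−kt)  ⇒  t = −ln(1 − f) / k
t = −ln(1 − 0.84) / 0.02107 = 1.833 / 0.02107 ≈ 87.0 hours

87.0 hours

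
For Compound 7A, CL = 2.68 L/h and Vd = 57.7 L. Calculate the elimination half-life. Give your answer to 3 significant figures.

k = CL / V = 2.68 / 57.7 = 0.04645 h⁻¹
t½ = ln 2 / k = ln 2 / 0.04645 ≈ 14.9 hours

14.9 hours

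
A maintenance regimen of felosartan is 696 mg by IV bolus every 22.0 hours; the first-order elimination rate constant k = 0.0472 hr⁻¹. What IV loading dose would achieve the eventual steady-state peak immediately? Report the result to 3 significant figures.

Accumulation ratio R = 1 / (1 − e^(−kτ)) = 1 / (1 − e^(−0.04720×22.0)) = 1 / (1 − 0.3540) = 1.548
Loading dose = maintenance dose × R = 696 × 1.548 ≈ 1080 mg

1080 mg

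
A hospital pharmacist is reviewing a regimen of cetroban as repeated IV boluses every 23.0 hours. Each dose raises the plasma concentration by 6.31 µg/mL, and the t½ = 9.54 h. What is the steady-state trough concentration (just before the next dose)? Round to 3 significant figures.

1.46 µg/mL

k = ln 2 / 9.54 = 0.07266 h⁻¹
Fraction remaining after one interval: e^(−kτ) = e^(−0.07266 × 23.0) = 0.1880
R = 1 / (1 − 0.1880) = 1.232
Css,max = 6.31 × 1.232 = 7.771 µg/mL
Css,min = Css,max × e^(−kτ) = 7.771 × 0.1880 ≈ 1.46 µg/mL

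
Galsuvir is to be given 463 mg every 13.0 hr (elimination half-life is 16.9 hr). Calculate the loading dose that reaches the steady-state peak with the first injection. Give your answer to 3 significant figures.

k = ln 2 / 16.9 = 0.04101 hr⁻¹
Accumulation ratio R = 1 / (1 − e^(−kτ)) = 1 / (1 − e^(−0.04101×13.0)) = 1 / (1 − 0.5867) = 2.420
Loading dose = maintenance dose × R = 463 × 2.420 ≈ 1120 mg

1120 mg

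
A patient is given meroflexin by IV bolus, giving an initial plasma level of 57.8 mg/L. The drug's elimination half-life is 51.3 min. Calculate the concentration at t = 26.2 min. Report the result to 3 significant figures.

40.6 mg/L

k = ln 2 / 51.3 = 0.01351 min⁻¹
C(t) = C₀ e^(−kt) = 57.8 × e^(−0.01351 × 26.2) = 57.8 × e^(−0.3540) = 57.8 × 0.7019 ≈ 40.6 mg/L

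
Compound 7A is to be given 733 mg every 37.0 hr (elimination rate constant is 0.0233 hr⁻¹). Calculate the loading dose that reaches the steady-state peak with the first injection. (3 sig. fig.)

1270 mg

Accumulation ratio R = 1 / (1 − e^(−kτ)) = 1 / (1 − e^(−0.02330×37.0)) = 1 / (1 − 0.4223) = 1.731
Loading dose = maintenance dose × R = 733 × 1.731 ≈ 1270 mg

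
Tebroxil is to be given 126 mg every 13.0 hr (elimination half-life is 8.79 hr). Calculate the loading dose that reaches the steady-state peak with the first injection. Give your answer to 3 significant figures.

k = ln 2 / 8.79 = 0.07886 hr⁻¹
Accumulation ratio R = 1 / (1 − e^(−kτ)) = 1 / (1 − e^(−0.07886×13.0)) = 1 / (1 − 0.3587) = 1.559
Loading dose = maintenance dose × R = 126 × 1.559 ≈ 196 mg

196 mg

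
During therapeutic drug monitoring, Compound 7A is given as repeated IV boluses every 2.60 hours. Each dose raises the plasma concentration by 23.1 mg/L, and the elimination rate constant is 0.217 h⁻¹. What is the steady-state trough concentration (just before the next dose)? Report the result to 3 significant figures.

Fraction remaining after one interval: e^(−kτ) = e^(−0.2170 × 2.60) = 0.5688
R = 1 / (1 − 0.5688) = 2.319
Css,max = 23.1 × 2.319 = 53.57 mg/L
Css,min = Css,max × e^(−kτ) = 53.57 × 0.5688 ≈ 30.5 mg/L

30.5 mg/L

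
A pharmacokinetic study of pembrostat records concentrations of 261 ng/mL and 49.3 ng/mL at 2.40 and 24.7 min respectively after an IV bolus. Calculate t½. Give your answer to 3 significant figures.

k = ln(C₁/C₂) / (t₂ − t₁) = ln(261/49.3) / (24.7 − 2.40)
  = 1.667 / 22.30 = 0.07474 min⁻¹
t½ = ln 2 / k = ln 2 / 0.07474 ≈ 9.27 minutes

9.27 minutes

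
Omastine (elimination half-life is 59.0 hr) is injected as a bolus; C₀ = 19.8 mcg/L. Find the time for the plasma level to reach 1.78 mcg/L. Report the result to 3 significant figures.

205 hours

k = ln 2 / 59.0 = 0.01175 hr⁻¹
C(t) = C₀ e^(−kt)  ⇒  t = ln(C₀/C) / k
t = ln(19.8/1.78) / 0.01175 = 2.409 / 0.01175 ≈ 205 hours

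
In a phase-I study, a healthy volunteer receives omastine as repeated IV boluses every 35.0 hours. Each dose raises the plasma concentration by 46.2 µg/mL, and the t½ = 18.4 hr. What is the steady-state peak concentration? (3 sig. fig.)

63.1 µg/mL

k = ln 2 / 18.4 = 0.03767 hr⁻¹
Fraction remaining after one interval: e^(−kτ) = e^(−0.03767 × 35.0) = 0.2675
R = 1 / (1 − 0.2675) = 1.365
Css,max = 46.2 × 1.365 ≈ 63.1 µg/mL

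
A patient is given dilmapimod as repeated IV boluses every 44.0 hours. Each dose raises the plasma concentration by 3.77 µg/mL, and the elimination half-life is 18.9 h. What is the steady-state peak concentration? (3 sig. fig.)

k = ln 2 / 18.9 = 0.03667 h⁻¹
Fraction remaining after one interval: e^(−kτ) = e^(−0.03667 × 44.0) = 0.1992
R = 1 / (1 − 0.1992) = 1.249
Css,max = 3.77 × 1.249 ≈ 4.71 µg/mL

4.71 µg/mL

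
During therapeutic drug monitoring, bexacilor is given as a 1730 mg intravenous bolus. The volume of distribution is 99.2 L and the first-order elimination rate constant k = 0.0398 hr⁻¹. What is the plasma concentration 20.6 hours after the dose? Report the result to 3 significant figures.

C₀ = dose / V = 1730 / 99.2 = 17.44 mg/L
C(t) = C₀ e^(−kt) = 17.44 × e^(−0.03980 × 20.6) = 17.44 × e^(−0.8199) = 17.44 × 0.4405 ≈ 7.68 mg/L

7.68 mg/L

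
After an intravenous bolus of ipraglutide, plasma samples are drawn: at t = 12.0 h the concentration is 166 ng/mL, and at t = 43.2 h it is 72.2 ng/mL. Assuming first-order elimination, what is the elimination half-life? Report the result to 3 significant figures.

26.0 hours

k = ln(C₁/C₂) / (t₂ − t₁) = ln(166/72.2) / (43.2 − 12.0)
  = 0.8325 / 31.20 = 0.02668 h⁻¹
t½ = ln 2 / k = ln 2 / 0.02668 ≈ 26.0 hours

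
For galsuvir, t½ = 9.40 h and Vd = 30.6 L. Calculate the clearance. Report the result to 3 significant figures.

k = ln 2 / t½ = ln 2 / 9.40 = 0.07374 h⁻¹
CL = k · V = 0.07374 × 30.6 ≈ 2.26 L/h

2.26 L/h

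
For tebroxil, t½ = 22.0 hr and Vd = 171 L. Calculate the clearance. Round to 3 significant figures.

5.39 L/hr

k = ln 2 / t½ = ln 2 / 22.0 = 0.03151 hr⁻¹
CL = k · V = 0.03151 × 171 ≈ 5.39 L/hr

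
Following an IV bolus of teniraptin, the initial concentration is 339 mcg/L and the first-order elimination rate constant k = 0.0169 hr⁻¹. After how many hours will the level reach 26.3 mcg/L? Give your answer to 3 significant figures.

151 hours

C(t) = C₀ e^(−kt)  ⇒  t = ln(C₀/C) / k
t = ln(339/26.3) / 0.01690 = 2.556 / 0.01690 ≈ 151 hours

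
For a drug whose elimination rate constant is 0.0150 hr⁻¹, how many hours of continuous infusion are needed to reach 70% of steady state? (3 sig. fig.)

f = 1 − e^(−kt)  ⇒  t = −ln(1 − f) / k
t = −ln(1 − 0.7) / 0.01500 = 1.204 / 0.01500 ≈ 80.3 hours

80.3 hours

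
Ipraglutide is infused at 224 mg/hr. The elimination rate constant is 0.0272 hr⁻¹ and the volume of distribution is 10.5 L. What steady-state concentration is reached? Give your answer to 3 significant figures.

784 µg/mL

CL = k · V = 0.0272 × 10.5 = 0.2856 L/hr
Css = rate / CL = 224 / 0.2856 ≈ 784 µg/mL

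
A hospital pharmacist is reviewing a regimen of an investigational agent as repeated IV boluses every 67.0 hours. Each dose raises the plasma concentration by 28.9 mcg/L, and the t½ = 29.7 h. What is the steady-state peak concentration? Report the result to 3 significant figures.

36.6 mcg/L

k = ln 2 / 29.7 = 0.02334 h⁻¹
Fraction remaining after one interval: e^(−kτ) = e^(−0.02334 × 67.0) = 0.2094
R = 1 / (1 − 0.2094) = 1.265
Css,max = 28.9 × 1.265 ≈ 36.6 mcg/L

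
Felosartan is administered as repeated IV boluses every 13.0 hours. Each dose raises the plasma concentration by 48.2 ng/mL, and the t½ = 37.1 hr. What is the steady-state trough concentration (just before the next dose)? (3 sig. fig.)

175 ng/mL

k = ln 2 / 37.1 = 0.01868 hr⁻¹
Fraction remaining after one interval: e^(−kτ) = e^(−0.01868 × 13.0) = 0.7844
R = 1 / (1 − 0.7844) = 4.637
Css,max = 48.2 × 4.637 = 223.5 ng/mL
Css,min = Css,max × e^(−kτ) = 223.5 × 0.7844 ≈ 175 ng/mL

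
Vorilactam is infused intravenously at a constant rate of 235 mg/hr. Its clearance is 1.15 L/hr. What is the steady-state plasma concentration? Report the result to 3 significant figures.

Css = infusion rate / CL = 235 / 1.15 ≈ 204 mg/L

204 mg/L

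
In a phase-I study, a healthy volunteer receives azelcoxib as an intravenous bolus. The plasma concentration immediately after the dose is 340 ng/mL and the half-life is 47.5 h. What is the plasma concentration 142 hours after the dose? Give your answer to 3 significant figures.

42.8 ng/mL

k = ln 2 / 47.5 = 0.01459 h⁻¹
C(t) = C₀ e^(−kt) = 340 × e^(−0.01459 × 142) = 340 × e^(−2.072) = 340 × 0.1259 ≈ 42.8 ng/mL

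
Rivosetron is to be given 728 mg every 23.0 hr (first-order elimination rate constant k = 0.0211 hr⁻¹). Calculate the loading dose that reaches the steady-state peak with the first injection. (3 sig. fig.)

1890 mg

Accumulation ratio R = 1 / (1 − e^(−kτ)) = 1 / (1 − e^(−0.02110×23.0)) = 1 / (1 − 0.6155) = 2.601
Loading dose = maintenance dose × R = 728 × 2.601 ≈ 1890 mg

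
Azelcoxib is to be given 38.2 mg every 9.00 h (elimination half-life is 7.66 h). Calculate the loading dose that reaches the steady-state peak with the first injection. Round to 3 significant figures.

k = ln 2 / 7.66 = 0.09049 h⁻¹
Accumulation ratio R = 1 / (1 − e^(−kτ)) = 1 / (1 − e^(−0.09049×9.00)) = 1 / (1 − 0.4429) = 1.795
Loading dose = maintenance dose × R = 38.2 × 1.795 ≈ 68.6 mg

68.6 mg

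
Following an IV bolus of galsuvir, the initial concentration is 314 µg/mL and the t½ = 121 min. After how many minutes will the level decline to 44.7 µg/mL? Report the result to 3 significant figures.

k = ln 2 / 121 = 0.005728 min⁻¹
C(t) = C₀ e^(−kt)  ⇒  t = ln(C₀/C) / k
t = ln(314/44.7) / 0.005728 = 1.949 / 0.005728 ≈ 340 minutes

340 minutes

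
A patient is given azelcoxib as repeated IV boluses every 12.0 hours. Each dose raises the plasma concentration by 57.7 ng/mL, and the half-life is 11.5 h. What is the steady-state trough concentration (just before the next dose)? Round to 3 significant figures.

54.4 ng/mL

k = ln 2 / 11.5 = 0.06027 h⁻¹
Fraction remaining after one interval: e^(−kτ) = e^(−0.06027 × 12.0) = 0.4852
R = 1 / (1 − 0.4852) = 1.942
Css,max = 57.7 × 1.942 = 112.1 ng/mL
Css,min = Css,max × e^(−kτ) = 112.1 × 0.4852 ≈ 54.4 ng/mL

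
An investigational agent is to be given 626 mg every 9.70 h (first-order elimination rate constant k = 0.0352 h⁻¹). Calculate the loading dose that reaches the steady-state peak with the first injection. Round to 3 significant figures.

Accumulation ratio R = 1 / (1 − e^(−kτ)) = 1 / (1 − e^(−0.03520×9.70)) = 1 / (1 − 0.7107) = 3.457
Loading dose = maintenance dose × R = 626 × 3.457 ≈ 2160 mg

2160 mg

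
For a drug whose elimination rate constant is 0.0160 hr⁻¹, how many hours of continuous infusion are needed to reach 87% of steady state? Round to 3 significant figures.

f = 1 − e^(−kt)  ⇒  t = −ln(1 − f) / k
t = −ln(1 − 0.87) / 0.01600 = 2.040 / 0.01600 ≈ 128 hours

128 hours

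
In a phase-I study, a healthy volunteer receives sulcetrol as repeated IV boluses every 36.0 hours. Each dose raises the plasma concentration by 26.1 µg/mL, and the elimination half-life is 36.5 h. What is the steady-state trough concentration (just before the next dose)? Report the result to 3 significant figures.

26.6 µg/mL

k = ln 2 / 36.5 = 0.01899 h⁻¹
Fraction remaining after one interval: e^(−kτ) = e^(−0.01899 × 36.0) = 0.5048
R = 1 / (1 − 0.5048) = 2.019
Css,max = 26.1 × 2.019 = 52.70 µg/mL
Css,min = Css,max × e^(−kτ) = 52.70 × 0.5048 ≈ 26.6 µg/mL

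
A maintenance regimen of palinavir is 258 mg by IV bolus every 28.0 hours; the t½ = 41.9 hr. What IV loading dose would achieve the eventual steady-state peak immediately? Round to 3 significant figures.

696 mg

k = ln 2 / 41.9 = 0.01654 hr⁻¹
Accumulation ratio R = 1 / (1 − e^(−kτ)) = 1 / (1 − e^(−0.01654×28.0)) = 1 / (1 − 0.6293) = 2.697
Loading dose = maintenance dose × R = 258 × 2.697 ≈ 696 mg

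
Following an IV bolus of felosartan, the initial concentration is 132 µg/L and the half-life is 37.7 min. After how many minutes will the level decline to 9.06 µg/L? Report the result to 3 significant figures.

k = ln 2 / 37.7 = 0.01839 min⁻¹
C(t) = C₀ e^(−kt)  ⇒  t = ln(C₀/C) / k
t = ln(132/9.06) / 0.01839 = 2.679 / 0.01839 ≈ 146 minutes

146 minutes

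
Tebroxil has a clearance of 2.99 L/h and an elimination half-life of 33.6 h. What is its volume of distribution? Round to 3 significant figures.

145 L

k = ln 2 / t½ = ln 2 / 33.6 = 0.02063 h⁻¹
V = CL / k = 2.99 / 0.02063 ≈ 145 L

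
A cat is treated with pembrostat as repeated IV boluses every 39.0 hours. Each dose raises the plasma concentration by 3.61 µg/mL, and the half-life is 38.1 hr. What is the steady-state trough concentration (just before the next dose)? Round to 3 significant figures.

3.49 µg/mL

k = ln 2 / 38.1 = 0.01819 hr⁻¹
Fraction remaining after one interval: e^(−kτ) = e^(−0.01819 × 39.0) = 0.4919
R = 1 / (1 − 0.4919) = 1.968
Css,max = 3.61 × 1.968 = 7.105 µg/mL
Css,min = Css,max × e^(−kτ) = 7.105 × 0.4919 ≈ 3.49 µg/mL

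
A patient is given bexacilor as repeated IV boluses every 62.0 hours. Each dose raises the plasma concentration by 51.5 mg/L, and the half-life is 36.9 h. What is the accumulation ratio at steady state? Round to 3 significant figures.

k = ln 2 / 36.9 = 0.01878 h⁻¹
Fraction remaining after one interval: e^(−kτ) = e^(−0.01878 × 62.0) = 0.3120
R = 1 / (1 − 0.3120) = 1 / 0.6880 ≈ 1.45

1.45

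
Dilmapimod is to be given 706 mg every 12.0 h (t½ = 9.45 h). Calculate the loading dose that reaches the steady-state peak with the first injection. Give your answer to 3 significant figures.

k = ln 2 / 9.45 = 0.07335 h⁻¹
Accumulation ratio R = 1 / (1 − e^(−kτ)) = 1 / (1 − e^(−0.07335×12.0)) = 1 / (1 − 0.4147) = 1.709
Loading dose = maintenance dose × R = 706 × 1.709 ≈ 1210 mg

1210 mg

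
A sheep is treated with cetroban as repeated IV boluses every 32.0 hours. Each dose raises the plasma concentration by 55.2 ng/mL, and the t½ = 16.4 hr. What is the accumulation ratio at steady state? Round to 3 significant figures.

k = ln 2 / 16.4 = 0.04227 hr⁻¹
Fraction remaining after one interval: e^(−kτ) = e^(−0.04227 × 32.0) = 0.2586
R = 1 / (1 − 0.2586) = 1 / 0.7414 ≈ 1.35

1.35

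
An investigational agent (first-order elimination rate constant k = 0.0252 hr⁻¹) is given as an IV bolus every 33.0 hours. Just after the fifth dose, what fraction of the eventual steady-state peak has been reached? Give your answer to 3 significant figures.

0.984

f_n = 1 − e^(−nkτ) = 1 − e^(−5 × 0.02520 × 33.0) = 1 − e^(−4.158) = 1 − 0.01564 ≈ 0.984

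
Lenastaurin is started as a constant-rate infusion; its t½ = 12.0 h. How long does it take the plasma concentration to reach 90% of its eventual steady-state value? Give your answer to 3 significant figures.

39.9 hours

k = ln 2 / 12.0 = 0.05776 h⁻¹
f = 1 − e^(−kt)  ⇒  t = −ln(1 − f) / k
t = −ln(1 − 0.9) / 0.05776 = 2.303 / 0.05776 ≈ 39.9 hours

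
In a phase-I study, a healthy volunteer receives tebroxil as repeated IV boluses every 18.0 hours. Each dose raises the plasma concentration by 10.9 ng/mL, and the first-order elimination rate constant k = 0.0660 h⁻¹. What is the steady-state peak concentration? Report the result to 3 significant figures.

15.7 ng/mL

Fraction remaining after one interval: e^(−kτ) = e^(−0.06600 × 18.0) = 0.3048
R = 1 / (1 − 0.3048) = 1.438
Css,max = 10.9 × 1.438 ≈ 15.7 ng/mL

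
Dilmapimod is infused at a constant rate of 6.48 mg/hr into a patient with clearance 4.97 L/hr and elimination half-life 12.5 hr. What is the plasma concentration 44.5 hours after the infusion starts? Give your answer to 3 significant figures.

1.19 mg/L

Css = rate / CL = 6.48 / 4.97 = 1.304 mg/L
k = ln 2 / 12.5 = 0.05545 hr⁻¹
C(t) = Css (1 − e^(−kt)) = 1.304 × (1 − e^(−2.468)) = 1.304 × 0.9152 ≈ 1.19 mg/L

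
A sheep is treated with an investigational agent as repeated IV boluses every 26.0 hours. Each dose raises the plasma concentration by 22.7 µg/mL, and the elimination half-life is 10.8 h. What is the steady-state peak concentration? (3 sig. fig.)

28.0 µg/mL

k = ln 2 / 10.8 = 0.06418 h⁻¹
Fraction remaining after one interval: e^(−kτ) = e^(−0.06418 × 26.0) = 0.1885
R = 1 / (1 − 0.1885) = 1.232
Css,max = 22.7 × 1.232 ≈ 28.0 µg/mL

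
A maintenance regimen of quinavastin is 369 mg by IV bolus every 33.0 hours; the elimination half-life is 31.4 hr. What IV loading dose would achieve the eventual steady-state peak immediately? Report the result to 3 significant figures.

k = ln 2 / 31.4 = 0.02207 hr⁻¹
Accumulation ratio R = 1 / (1 − e^(−kτ)) = 1 / (1 − e^(−0.02207×33.0)) = 1 / (1 − 0.4826) = 1.933
Loading dose = maintenance dose × R = 369 × 1.933 ≈ 713 mg

713 mg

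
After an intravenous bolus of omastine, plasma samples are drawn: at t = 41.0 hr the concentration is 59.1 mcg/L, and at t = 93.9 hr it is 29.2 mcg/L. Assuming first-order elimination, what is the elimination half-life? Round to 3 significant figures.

k = ln(C₁/C₂) / (t₂ − t₁) = ln(59.1/29.2) / (93.9 − 41.0)
  = 0.7051 / 52.90 = 0.01333 hr⁻¹
t½ = ln 2 / k = ln 2 / 0.01333 ≈ 52.0 hours

52.0 hours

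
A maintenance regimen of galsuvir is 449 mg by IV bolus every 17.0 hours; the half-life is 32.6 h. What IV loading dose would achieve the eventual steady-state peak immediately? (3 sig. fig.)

k = ln 2 / 32.6 = 0.02126 h⁻¹
Accumulation ratio R = 1 / (1 − e^(−kτ)) = 1 / (1 − e^(−0.02126×17.0)) = 1 / (1 − 0.6967) = 3.297
Loading dose = maintenance dose × R = 449 × 3.297 ≈ 1480 mg

1480 mg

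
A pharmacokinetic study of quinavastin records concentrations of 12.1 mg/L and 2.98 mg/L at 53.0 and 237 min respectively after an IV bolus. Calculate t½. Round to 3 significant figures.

k = ln(C₁/C₂) / (t₂ − t₁) = ln(12.1/2.98) / (237 − 53.0)
  = 1.401 / 184.0 = 0.007616 min⁻¹
t½ = ln 2 / k = ln 2 / 0.007616 ≈ 91.0 minutes

91.0 minutes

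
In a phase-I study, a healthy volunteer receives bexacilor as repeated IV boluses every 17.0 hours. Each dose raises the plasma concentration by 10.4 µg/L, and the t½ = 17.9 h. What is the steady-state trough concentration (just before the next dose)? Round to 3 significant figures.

11.2 µg/L

k = ln 2 / 17.9 = 0.03872 h⁻¹
Fraction remaining after one interval: e^(−kτ) = e^(−0.03872 × 17.0) = 0.5177
R = 1 / (1 − 0.5177) = 2.074
Css,max = 10.4 × 2.074 = 21.56 µg/L
Css,min = Css,max × e^(−kτ) = 21.56 × 0.5177 ≈ 11.2 µg/L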